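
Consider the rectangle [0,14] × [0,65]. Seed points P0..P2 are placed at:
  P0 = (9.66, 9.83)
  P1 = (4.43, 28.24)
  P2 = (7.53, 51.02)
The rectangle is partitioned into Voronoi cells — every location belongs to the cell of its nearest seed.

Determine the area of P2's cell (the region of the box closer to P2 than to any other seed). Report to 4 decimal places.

1. box [0,14]×[0,65]: [(0, 0) (14, 0) (14, 65) (0, 65)]
2. ⊥bis P2·P0 via (8.595,30.425): [(0, 29.9805) (14, 30.7045) (14, 65) (0, 65)]  |A|=485.2047
3. ⊥bis P2·P1 via (5.98,39.63): [(0, 40.4438) (14, 38.5386) (14, 65) (0, 65)]  |A|=357.1233
4. canonical 4-gon: [(0, 40.4438) (14, 38.5386) (14, 65) (0, 65)]
5. shoelace: 357.1233

Area of P2's cell: 357.1233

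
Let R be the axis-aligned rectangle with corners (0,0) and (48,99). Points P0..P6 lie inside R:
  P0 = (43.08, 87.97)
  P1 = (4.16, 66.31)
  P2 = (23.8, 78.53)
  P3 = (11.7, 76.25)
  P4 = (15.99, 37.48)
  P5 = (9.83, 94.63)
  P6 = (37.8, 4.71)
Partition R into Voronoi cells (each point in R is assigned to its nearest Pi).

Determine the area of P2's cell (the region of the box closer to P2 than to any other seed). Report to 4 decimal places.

Area of P2's cell: 708.8640

1. box [0,48]×[0,99]: [(0, 0) (48, 0) (48, 99) (0, 99)]
2. ⊥bis P2·P0 via (33.44,83.25): [(0, 0) (48, 0) (48, 53.5131) (25.7284, 99) (0, 99)]  |A|=4245.466
3. ⊥bis P2·P1 via (13.98,72.42): [(0, 94.8887) (48, 17.743) (48, 53.5131) (25.7284, 99) (0, 99)]  |A|=1542.3056
4. ⊥bis P2·P3 via (17.75,77.39): [(20.731, 61.5698) (48, 17.743) (48, 53.5131) (25.7284, 99) (13.678, 99)]  |A|=1243.7038
5. ⊥bis P2·P4 via (19.895,58.005): [(20.731, 61.5698) (23.3591, 57.3459) (48, 52.6579) (48, 53.5131) (25.7284, 99) (13.678, 99)]  |A|=813.5366
6. ⊥bis P2·P5 via (16.815,86.58): [(16.1303, 85.9859) (20.731, 61.5698) (23.3591, 57.3459) (48, 52.6579) (48, 53.5131) (27.3386, 95.7113)]  |A|=708.864
7. ⊥bis P2·P6 via (30.8,41.62): [(16.1303, 85.9859) (20.731, 61.5698) (23.3591, 57.3459) (48, 52.6579) (48, 53.5131) (27.3386, 95.7113)]  |A|=708.864
8. canonical 6-gon: [(16.1303, 85.9859) (20.731, 61.5698) (23.3591, 57.3459) (48, 52.6579) (48, 53.5131) (27.3386, 95.7113)]
9. shoelace: 708.864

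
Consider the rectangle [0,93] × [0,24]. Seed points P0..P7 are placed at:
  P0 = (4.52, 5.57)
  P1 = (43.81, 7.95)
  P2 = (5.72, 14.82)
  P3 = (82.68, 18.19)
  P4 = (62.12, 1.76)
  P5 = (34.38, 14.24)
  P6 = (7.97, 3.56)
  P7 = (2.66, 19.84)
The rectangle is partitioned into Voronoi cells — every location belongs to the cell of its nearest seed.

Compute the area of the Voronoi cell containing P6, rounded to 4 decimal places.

Area of P6's cell: 171.2222

1. box [0,93]×[0,24]: [(0, 0) (93, 0) (93, 24) (0, 24)]
2. ⊥bis P6·P0 via (6.245,4.565): [(3.5854, 0) (93, 0) (93, 24) (17.568, 24)]  |A|=1978.1593
3. ⊥bis P6·P1 via (25.89,5.755): [(3.5854, 0) (26.5949, 0) (23.6552, 24) (17.568, 24)]  |A|=349.1607
4. ⊥bis P6·P2 via (6.845,9.19): [(9.2155, 9.6637) (3.5854, 0) (26.5949, 0) (25.0243, 12.8226)]  |A|=215.0141
5. ⊥bis P6·P3 via (45.325,10.875): [(9.2155, 9.6637) (3.5854, 0) (26.5949, 0) (25.0243, 12.8226)]  |A|=215.0141
6. ⊥bis P6·P4 via (35.045,2.66): [(9.2155, 9.6637) (3.5854, 0) (26.5949, 0) (25.0243, 12.8226)]  |A|=215.0141
7. ⊥bis P6·P5 via (21.175,8.9): [(19.9951, 11.8177) (9.2155, 9.6637) (3.5854, 0) (24.7741, 0)]  |A|=171.2222
8. ⊥bis P6·P7 via (5.315,11.7): [(19.9951, 11.8177) (9.2155, 9.6637) (3.5854, 0) (24.7741, 0)]  |A|=171.2222
9. canonical 4-gon: [(19.9951, 11.8177) (9.2155, 9.6637) (3.5854, 0) (24.7741, 0)]
10. shoelace: 171.2222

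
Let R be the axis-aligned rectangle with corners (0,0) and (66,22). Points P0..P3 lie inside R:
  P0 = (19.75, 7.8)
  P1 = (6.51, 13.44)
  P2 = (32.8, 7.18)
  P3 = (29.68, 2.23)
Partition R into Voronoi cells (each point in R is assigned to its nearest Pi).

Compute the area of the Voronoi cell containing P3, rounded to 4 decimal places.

Area of P3's cell: 65.7359

1. box [0,66]×[0,22]: [(0, 0) (66, 0) (66, 22) (0, 22)]
2. ⊥bis P3·P0 via (24.715,5.015): [(21.902, 0) (66, 0) (66, 22) (34.2423, 22)]  |A|=834.4128
3. ⊥bis P3·P1 via (18.095,7.835): [(21.902, 0) (66, 0) (66, 22) (34.2423, 22)]  |A|=834.4128
4. ⊥bis P3·P2 via (31.24,4.705): [(26.2909, 7.8244) (21.902, 0) (38.7047, 0)]  |A|=65.7359
5. canonical 3-gon: [(26.2909, 7.8244) (21.902, 0) (38.7047, 0)]
6. shoelace: 65.7359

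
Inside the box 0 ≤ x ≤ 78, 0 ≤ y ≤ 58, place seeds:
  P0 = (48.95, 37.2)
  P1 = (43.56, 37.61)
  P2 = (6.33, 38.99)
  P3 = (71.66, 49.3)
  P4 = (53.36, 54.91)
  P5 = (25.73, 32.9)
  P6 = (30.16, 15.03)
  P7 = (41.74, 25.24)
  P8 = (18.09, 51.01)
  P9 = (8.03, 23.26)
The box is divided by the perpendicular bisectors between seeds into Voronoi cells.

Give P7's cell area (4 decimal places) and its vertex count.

1. box [0,78]×[0,58]: [(0, 0) (78, 0) (78, 58) (0, 58)]
2. ⊥bis P7·P0 via (45.345,31.22): [(0, 0) (78, 0) (78, 11.5342) (0.9221, 58) (0, 58)]  |A|=2733.2566
3. ⊥bis P7·P1 via (42.65,31.425): [(0, 37.7001) (0, 0) (78, 0) (78, 11.5342) (45.7653, 30.9667)]  |A|=2256.2773
4. ⊥bis P7·P2 via (24.035,32.115): [(24.7876, 34.0531) (11.5645, 0) (78, 0) (78, 11.5342) (45.7653, 30.9667)]  |A|=1592.127
5. ⊥bis P7·P3 via (56.7,37.27): [(24.7876, 34.0531) (11.5645, 0) (78, 0) (78, 10.7822) (76.8264, 12.2417) (45.7653, 30.9667)]  |A|=1591.6858
6. ⊥bis P7·P4 via (47.55,40.075): [(24.7876, 34.0531) (11.5645, 0) (78, 0) (78, 10.7822) (76.8264, 12.2417) (45.7653, 30.9667)]  |A|=1591.6858
7. ⊥bis P7·P5 via (33.735,29.07): [(35.3739, 32.4955) (19.8264, 0) (78, 0) (78, 10.7822) (76.8264, 12.2417) (45.7653, 30.9667)]  |A|=1266.9002
8. ⊥bis P7·P6 via (35.95,20.135): [(35.3739, 32.4955) (31.743, 24.9065) (53.7029, 0) (78, 0) (78, 10.7822) (76.8264, 12.2417) (45.7653, 30.9667)]  |A|=845.0279
9. ⊥bis P7·P8 via (29.915,38.125): [(35.3739, 32.4955) (31.743, 24.9065) (53.7029, 0) (78, 0) (78, 10.7822) (76.8264, 12.2417) (45.7653, 30.9667)]  |A|=845.0279
10. ⊥bis P7·P9 via (24.885,24.25): [(35.3739, 32.4955) (31.743, 24.9065) (53.7029, 0) (78, 0) (78, 10.7822) (76.8264, 12.2417) (45.7653, 30.9667)]  |A|=845.0279
11. canonical 7-gon: [(35.3739, 32.4955) (31.743, 24.9065) (53.7029, 0) (78, 0) (78, 10.7822) (76.8264, 12.2417) (45.7653, 30.9667)]
12. shoelace: 845.0279

Area of P7's cell: 845.0279 (7 vertices)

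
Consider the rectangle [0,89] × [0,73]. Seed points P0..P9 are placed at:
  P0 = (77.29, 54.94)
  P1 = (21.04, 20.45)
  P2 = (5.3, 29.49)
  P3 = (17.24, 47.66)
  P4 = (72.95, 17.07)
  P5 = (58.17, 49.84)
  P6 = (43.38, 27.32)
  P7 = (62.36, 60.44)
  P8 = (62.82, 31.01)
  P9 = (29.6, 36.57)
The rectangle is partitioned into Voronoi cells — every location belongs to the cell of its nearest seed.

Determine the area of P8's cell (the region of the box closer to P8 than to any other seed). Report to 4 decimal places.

1. box [0,89]×[0,73]: [(0, 0) (89, 0) (89, 73) (0, 73)]
2. ⊥bis P8·P0 via (70.055,42.975): [(0, 0) (89, 0) (89, 31.5193) (20.4007, 73) (0, 73)]  |A|=5074.2268
3. ⊥bis P8·P1 via (41.93,25.73): [(48.4333, 0) (89, 0) (89, 31.5193) (31.711, 66.1609)]  |A|=2244.8187
4. ⊥bis P8·P2 via (34.06,30.25): [(33.2745, 59.975) (48.4333, 0) (89, 0) (89, 31.5193) (33.1338, 65.3005)]  |A|=2241.0907
5. ⊥bis P8·P3 via (40.03,39.335): [(39.1206, 36.8454) (48.4333, 0) (89, 0) (89, 31.5193) (46.5513, 57.1872)]  |A|=2060.5391
6. ⊥bis P8·P4 via (67.885,24.04): [(39.1206, 36.8454) (46.3183, 8.3678) (83.0928, 35.0913) (46.5513, 57.1872)]  |A|=1073.5542
7. ⊥bis P8·P5 via (60.495,40.425): [(39.5247, 35.2465) (46.3183, 8.3678) (83.0928, 35.0913) (70.2772, 42.8407)]  |A|=752.8174
8. ⊥bis P8·P6 via (53.1,29.165): [(51.3895, 38.1764) (55.7471, 15.2195) (83.0928, 35.0913) (70.2772, 42.8407)]  |A|=460.2544
9. ⊥bis P8·P7 via (62.59,45.725): [(51.3895, 38.1764) (55.7471, 15.2195) (83.0928, 35.0913) (70.2772, 42.8407)]  |A|=460.2544
10. ⊥bis P8·P9 via (46.21,33.79): [(51.3895, 38.1764) (55.7471, 15.2195) (83.0928, 35.0913) (70.2772, 42.8407)]  |A|=460.2544
11. canonical 4-gon: [(51.3895, 38.1764) (55.7471, 15.2195) (83.0928, 35.0913) (70.2772, 42.8407)]
12. shoelace: 460.2544

Area of P8's cell: 460.2544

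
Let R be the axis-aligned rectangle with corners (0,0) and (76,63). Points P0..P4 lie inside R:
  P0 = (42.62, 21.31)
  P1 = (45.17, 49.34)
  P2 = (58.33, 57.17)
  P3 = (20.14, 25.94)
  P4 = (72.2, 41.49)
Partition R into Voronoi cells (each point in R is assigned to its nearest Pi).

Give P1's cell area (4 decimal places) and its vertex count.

Area of P1's cell: 871.0252 (5 vertices)

1. box [0,76]×[0,63]: [(0, 0) (76, 0) (76, 63) (0, 63)]
2. ⊥bis P1·P0 via (43.895,35.325): [(0, 39.3183) (76, 32.4043) (76, 63) (0, 63)]  |A|=2062.5418
3. ⊥bis P1·P2 via (51.75,53.255): [(0, 39.3183) (63.4781, 33.5435) (45.9519, 63) (0, 63)]  |A|=1428.4261
4. ⊥bis P1·P3 via (32.655,37.64): [(33.9756, 36.2274) (63.4781, 33.5435) (45.9519, 63) (8.9465, 63)]  |A|=906.3657
5. ⊥bis P1·P4 via (58.685,45.415): [(33.9756, 36.2274) (55.4494, 34.2738) (57.9403, 42.8508) (45.9519, 63) (8.9465, 63)]  |A|=871.0252
6. canonical 5-gon: [(33.9756, 36.2274) (55.4494, 34.2738) (57.9403, 42.8508) (45.9519, 63) (8.9465, 63)]
7. shoelace: 871.0252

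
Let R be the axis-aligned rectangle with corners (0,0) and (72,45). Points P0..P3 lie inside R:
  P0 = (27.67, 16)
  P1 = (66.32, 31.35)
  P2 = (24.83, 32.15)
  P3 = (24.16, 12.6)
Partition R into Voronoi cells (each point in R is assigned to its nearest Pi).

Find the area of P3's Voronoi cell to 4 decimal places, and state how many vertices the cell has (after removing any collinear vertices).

Area of P3's cell: 656.8628 (4 vertices)

1. box [0,72]×[0,45]: [(0, 0) (72, 0) (72, 45) (0, 45)]
2. ⊥bis P3·P0 via (25.915,14.3): [(0, 41.0534) (0, 0) (39.7669, 0)]  |A|=816.2828
3. ⊥bis P3·P1 via (45.24,21.975): [(0, 41.0534) (0, 0) (39.7669, 0)]  |A|=816.2828
4. ⊥bis P3·P2 via (24.495,22.375): [(17.8732, 22.6019) (0, 23.2145) (0, 0) (39.7669, 0)]  |A|=656.8628
5. canonical 4-gon: [(17.8732, 22.6019) (0, 23.2145) (0, 0) (39.7669, 0)]
6. shoelace: 656.8628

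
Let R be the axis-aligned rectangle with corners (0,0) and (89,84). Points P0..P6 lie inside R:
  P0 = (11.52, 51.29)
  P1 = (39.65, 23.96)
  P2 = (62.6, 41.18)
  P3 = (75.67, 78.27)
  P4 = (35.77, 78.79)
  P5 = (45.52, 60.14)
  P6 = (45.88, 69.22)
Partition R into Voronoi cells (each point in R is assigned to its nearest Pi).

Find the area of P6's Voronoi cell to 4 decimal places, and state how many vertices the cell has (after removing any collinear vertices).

1. box [0,89]×[0,84]: [(0, 0) (89, 0) (89, 84) (0, 84)]
2. ⊥bis P6·P0 via (28.7,60.255): [(60.1427, 0) (89, 0) (89, 84) (16.3092, 84)]  |A|=4265.019
3. ⊥bis P6·P1 via (42.765,46.59): [(35.2942, 47.6184) (89, 40.2258) (89, 84) (16.3092, 84)]  |A|=2497.7709
4. ⊥bis P6·P2 via (54.24,55.2): [(35.2942, 47.6184) (40.3567, 46.9215) (89, 75.9271) (89, 84) (16.3092, 84)]  |A|=1629.4565
5. ⊥bis P6·P3 via (60.775,73.745): [(35.2942, 47.6184) (40.3567, 46.9215) (64.5425, 61.3433) (57.6596, 84) (16.3092, 84)]  |A|=1175.7001
6. ⊥bis P6·P4 via (40.825,74.005): [(28.3835, 60.8615) (35.2942, 47.6184) (40.3567, 46.9215) (64.5425, 61.3433) (57.6596, 84) (50.2861, 84)]  |A|=782.6122
7. ⊥bis P6·P5 via (45.7,64.68): [(32.4937, 65.2036) (63.7462, 63.9645) (57.6596, 84) (50.2861, 84)]  |A|=378.6063
8. canonical 4-gon: [(32.4937, 65.2036) (63.7462, 63.9645) (57.6596, 84) (50.2861, 84)]
9. shoelace: 378.6063

Area of P6's cell: 378.6063 (4 vertices)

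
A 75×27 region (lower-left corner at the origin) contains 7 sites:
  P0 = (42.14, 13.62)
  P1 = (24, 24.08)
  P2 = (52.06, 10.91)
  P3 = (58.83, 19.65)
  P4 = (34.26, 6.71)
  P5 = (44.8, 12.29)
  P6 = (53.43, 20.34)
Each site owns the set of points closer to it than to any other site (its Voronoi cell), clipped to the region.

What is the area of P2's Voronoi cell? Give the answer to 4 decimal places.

1. box [0,75]×[0,27]: [(0, 0) (75, 0) (75, 27) (0, 27)]
2. ⊥bis P2·P0 via (47.1,12.265): [(43.7494, 0) (75, 0) (75, 27) (51.1254, 27)]  |A|=744.1906
3. ⊥bis P2·P1 via (38.03,17.495): [(43.7494, 0) (75, 0) (75, 27) (51.1254, 27)]  |A|=744.1906
4. ⊥bis P2·P3 via (55.445,15.28): [(49.2373, 20.0885) (43.7494, 0) (75, 0) (75, 0.1327)]  |A|=315.5986
5. ⊥bis P2·P4 via (43.16,8.81): [(49.2373, 20.0885) (44.5485, 2.9253) (45.2388, 0) (75, 0) (75, 0.1327)]  |A|=313.4201
6. ⊥bis P2·P5 via (48.43,11.6): [(49.94, 19.5441) (46.225, 0) (75, 0) (75, 0.1327)]  |A|=282.8537
7. ⊥bis P2·P6 via (52.745,15.625): [(55.5201, 15.2218) (49.2905, 16.1269) (46.225, 0) (75, 0) (75, 0.1327)]  |A|=271.9156
8. canonical 5-gon: [(55.5201, 15.2218) (49.2905, 16.1269) (46.225, 0) (75, 0) (75, 0.1327)]
9. shoelace: 271.9156

Area of P2's cell: 271.9156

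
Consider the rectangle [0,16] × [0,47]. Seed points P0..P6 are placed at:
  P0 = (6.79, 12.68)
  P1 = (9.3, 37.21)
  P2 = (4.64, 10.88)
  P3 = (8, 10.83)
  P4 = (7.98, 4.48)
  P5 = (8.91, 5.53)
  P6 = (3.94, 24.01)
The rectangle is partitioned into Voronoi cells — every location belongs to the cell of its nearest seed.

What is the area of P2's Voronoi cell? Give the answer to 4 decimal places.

1. box [0,16]×[0,47]: [(0, 0) (16, 0) (16, 47) (0, 47)]
2. ⊥bis P2·P0 via (5.715,11.78): [(0, 18.6063) (0, 0) (15.5773, 0)]  |A|=144.9178
3. ⊥bis P2·P1 via (6.97,24.045): [(0, 18.6063) (0, 0) (15.5773, 0)]  |A|=144.9178
4. ⊥bis P2·P3 via (6.32,10.855): [(6.323, 11.0538) (0, 18.6063) (0, 0) (6.1585, 0)]  |A|=92.8606
5. ⊥bis P2·P4 via (6.31,7.68): [(6.2725, 7.6604) (6.323, 11.0538) (0, 18.6063) (0, 4.387)]  |A|=55.5139
6. ⊥bis P2·P5 via (6.775,8.205): [(5.753, 7.3893) (6.2746, 7.8056) (6.323, 11.0538) (0, 18.6063) (0, 4.387)]  |A|=55.4764
7. ⊥bis P2·P6 via (4.29,17.445): [(5.753, 7.3893) (6.2746, 7.8056) (6.323, 11.0538) (1.114, 17.2757) (0, 17.2163) (0, 4.387)]  |A|=54.7022
8. canonical 6-gon: [(5.753, 7.3893) (6.2746, 7.8056) (6.323, 11.0538) (1.114, 17.2757) (0, 17.2163) (0, 4.387)]
9. shoelace: 54.7022

Area of P2's cell: 54.7022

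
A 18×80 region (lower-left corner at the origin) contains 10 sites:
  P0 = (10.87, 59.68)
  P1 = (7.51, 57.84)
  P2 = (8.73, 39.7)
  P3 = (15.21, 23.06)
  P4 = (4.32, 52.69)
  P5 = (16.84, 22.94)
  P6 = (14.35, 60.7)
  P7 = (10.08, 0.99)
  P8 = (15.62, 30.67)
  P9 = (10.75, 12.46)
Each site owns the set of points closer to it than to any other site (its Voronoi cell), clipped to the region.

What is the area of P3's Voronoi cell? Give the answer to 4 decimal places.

Area of P3's cell: 116.7486

1. box [0,18]×[0,80]: [(0, 0) (18, 0) (18, 80) (0, 80)]
2. ⊥bis P3·P0 via (13.04,41.37): [(0, 39.8246) (0, 0) (18, 0) (18, 41.9578)]  |A|=736.0416
3. ⊥bis P3·P1 via (11.36,40.45): [(0, 37.935) (0, 0) (18, 0) (18, 41.92)]  |A|=718.6953
4. ⊥bis P3·P2 via (11.97,31.38): [(0, 26.7186) (0, 0) (18, 0) (18, 33.7282)]  |A|=544.0214
5. ⊥bis P3·P4 via (9.765,37.875): [(0, 26.7186) (0, 0) (18, 0) (18, 33.7282)]  |A|=544.0214
6. ⊥bis P3·P5 via (16.025,23): [(16.7798, 33.2531) (0, 26.7186) (0, 0) (14.3317, 0)]  |A|=462.454
7. ⊥bis P3·P6 via (14.78,41.88): [(16.7798, 33.2531) (0, 26.7186) (0, 0) (14.3317, 0)]  |A|=462.454
8. ⊥bis P3·P7 via (12.645,12.025): [(15.1738, 11.4372) (16.7798, 33.2531) (0, 26.7186) (0, 14.9642)]  |A|=266.9646
9. ⊥bis P3·P8 via (15.415,26.865): [(15.1738, 11.4372) (16.306, 26.817) (2.2037, 27.5768) (0, 26.7186) (0, 14.9642)]  |A|=221.403
10. ⊥bis P3·P9 via (12.98,17.76): [(15.5593, 16.6747) (16.306, 26.817) (2.2037, 27.5768) (0, 26.7186) (0, 23.2214)]  |A|=116.7486
11. canonical 5-gon: [(15.5593, 16.6747) (16.306, 26.817) (2.2037, 27.5768) (0, 26.7186) (0, 23.2214)]
12. shoelace: 116.7486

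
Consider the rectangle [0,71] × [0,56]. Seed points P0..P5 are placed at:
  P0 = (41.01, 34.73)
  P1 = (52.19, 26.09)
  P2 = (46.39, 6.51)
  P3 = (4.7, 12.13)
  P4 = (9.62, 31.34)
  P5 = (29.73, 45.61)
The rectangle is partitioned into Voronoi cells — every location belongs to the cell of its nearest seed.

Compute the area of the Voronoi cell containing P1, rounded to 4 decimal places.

1. box [0,71]×[0,56]: [(0, 0) (71, 0) (71, 56) (0, 56)]
2. ⊥bis P1·P0 via (46.6,30.41): [(23.0989, 0) (71, 0) (71, 56) (66.3762, 56)]  |A|=1470.6982
3. ⊥bis P1·P2 via (49.29,16.3): [(38.228, 19.5768) (71, 9.8691) (71, 56) (66.3762, 56)]  |A|=840.109
4. ⊥bis P1·P3 via (28.445,19.11): [(38.228, 19.5768) (71, 9.8691) (71, 56) (66.3762, 56)]  |A|=840.109
5. ⊥bis P1·P4 via (30.905,28.715): [(38.228, 19.5768) (71, 9.8691) (71, 56) (66.3762, 56)]  |A|=840.109
6. ⊥bis P1·P5 via (40.96,35.85): [(38.228, 19.5768) (71, 9.8691) (71, 56) (66.3762, 56)]  |A|=840.109
7. canonical 4-gon: [(38.228, 19.5768) (71, 9.8691) (71, 56) (66.3762, 56)]
8. shoelace: 840.109

Area of P1's cell: 840.1090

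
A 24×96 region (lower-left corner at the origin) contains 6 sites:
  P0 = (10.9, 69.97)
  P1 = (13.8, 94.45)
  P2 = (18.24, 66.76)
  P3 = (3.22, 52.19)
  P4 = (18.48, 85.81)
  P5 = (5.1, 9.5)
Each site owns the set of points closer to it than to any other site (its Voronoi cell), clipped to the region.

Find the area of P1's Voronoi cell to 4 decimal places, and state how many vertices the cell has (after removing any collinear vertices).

1. box [0,24]×[0,96]: [(0, 0) (24, 0) (24, 96) (0, 96)]
2. ⊥bis P1·P0 via (12.35,82.21): [(0, 83.673) (24, 80.8299) (24, 96) (0, 96)]  |A|=329.9649
3. ⊥bis P1·P2 via (16.02,80.605): [(0, 83.673) (20.2172, 81.278) (24, 81.8846) (24, 96) (0, 96)]  |A|=327.9701
4. ⊥bis P1·P3 via (8.51,73.32): [(0, 83.673) (20.2172, 81.278) (24, 81.8846) (24, 96) (0, 96)]  |A|=327.9701
5. ⊥bis P1·P4 via (16.14,90.13): [(0, 83.673) (3.4622, 83.2629) (24, 94.3875) (24, 96) (0, 96)]  |A|=190.7435
6. ⊥bis P1·P5 via (9.45,51.975): [(0, 83.673) (3.4622, 83.2629) (24, 94.3875) (24, 96) (0, 96)]  |A|=190.7435
7. canonical 5-gon: [(0, 83.673) (3.4622, 83.2629) (24, 94.3875) (24, 96) (0, 96)]
8. shoelace: 190.7435

Area of P1's cell: 190.7435 (5 vertices)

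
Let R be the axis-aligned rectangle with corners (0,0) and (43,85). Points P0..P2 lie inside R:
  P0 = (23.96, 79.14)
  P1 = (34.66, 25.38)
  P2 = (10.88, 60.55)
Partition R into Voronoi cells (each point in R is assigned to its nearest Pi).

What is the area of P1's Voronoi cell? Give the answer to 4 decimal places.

1. box [0,43]×[0,85]: [(0, 0) (43, 0) (43, 85) (0, 85)]
2. ⊥bis P1·P0 via (29.31,52.26): [(0, 46.4264) (0, 0) (43, 0) (43, 54.9848)]  |A|=2180.3388
3. ⊥bis P1·P2 via (22.77,42.965): [(39.5236, 54.2928) (0, 27.5692) (0, 0) (43, 0) (43, 54.9848)]  |A|=1807.6877
4. canonical 5-gon: [(39.5236, 54.2928) (0, 27.5692) (0, 0) (43, 0) (43, 54.9848)]
5. shoelace: 1807.6877

Area of P1's cell: 1807.6877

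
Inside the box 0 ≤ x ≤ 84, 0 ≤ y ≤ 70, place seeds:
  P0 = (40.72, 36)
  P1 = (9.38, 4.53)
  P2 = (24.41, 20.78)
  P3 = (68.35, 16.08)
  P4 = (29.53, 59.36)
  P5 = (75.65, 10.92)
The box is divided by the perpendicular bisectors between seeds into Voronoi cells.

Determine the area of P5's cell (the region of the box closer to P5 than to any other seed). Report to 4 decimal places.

1. box [0,84]×[0,70]: [(0, 0) (84, 0) (84, 70) (0, 70)]
2. ⊥bis P5·P0 via (58.185,23.46): [(41.3405, 0) (84, 0) (84, 59.4137)]  |A|=1267.2773
3. ⊥bis P5·P1 via (42.515,7.725): [(43.0326, 2.3566) (43.2599, 0) (84, 0) (84, 59.4137)]  |A|=1265.0157
4. ⊥bis P5·P2 via (50.03,15.85): [(49.0448, 10.73) (46.98, 0) (84, 0) (84, 59.4137)]  |A|=1237.0215
5. ⊥bis P5·P3 via (72,13.5): [(62.4575, 0) (84, 0) (84, 30.4767)]  |A|=328.2721
6. ⊥bis P5·P4 via (52.59,35.14): [(62.4575, 0) (84, 0) (84, 30.4767)]  |A|=328.2721
7. canonical 3-gon: [(62.4575, 0) (84, 0) (84, 30.4767)]
8. shoelace: 328.2721

Area of P5's cell: 328.2721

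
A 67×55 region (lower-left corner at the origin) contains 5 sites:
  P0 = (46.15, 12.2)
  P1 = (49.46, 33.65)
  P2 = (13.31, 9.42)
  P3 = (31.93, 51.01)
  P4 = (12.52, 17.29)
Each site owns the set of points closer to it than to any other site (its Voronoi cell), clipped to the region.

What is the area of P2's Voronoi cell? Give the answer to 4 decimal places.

1. box [0,67]×[0,55]: [(0, 0) (67, 0) (67, 55) (0, 55)]
2. ⊥bis P2·P0 via (29.73,10.81): [(0, 0) (30.6451, 0) (25.9892, 55) (0, 55)]  |A|=1557.4429
3. ⊥bis P2·P1 via (31.385,21.535): [(0, 0) (30.6451, 0) (28.4516, 25.9115) (8.9547, 55) (0, 55)]  |A|=1309.6881
4. ⊥bis P2·P3 via (22.62,30.215): [(0, 40.3421) (0, 0) (30.6451, 0) (28.4516, 25.9115) (26.8306, 28.3299)]  |A|=993.6362
5. ⊥bis P2·P4 via (12.915,13.355): [(0, 12.0586) (0, 0) (30.6451, 0) (29.3747, 15.0072)]  |A|=407.0577
6. canonical 4-gon: [(0, 12.0586) (0, 0) (30.6451, 0) (29.3747, 15.0072)]
7. shoelace: 407.0577

Area of P2's cell: 407.0577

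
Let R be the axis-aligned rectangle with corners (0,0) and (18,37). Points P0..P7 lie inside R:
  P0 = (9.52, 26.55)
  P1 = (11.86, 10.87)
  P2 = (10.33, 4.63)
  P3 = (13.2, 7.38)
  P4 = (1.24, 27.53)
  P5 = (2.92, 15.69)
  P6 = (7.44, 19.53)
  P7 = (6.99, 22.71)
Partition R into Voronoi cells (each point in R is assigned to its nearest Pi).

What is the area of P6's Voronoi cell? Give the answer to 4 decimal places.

1. box [0,18]×[0,37]: [(0, 0) (18, 0) (18, 37) (0, 37)]
2. ⊥bis P6·P0 via (8.48,23.04): [(0, 25.5526) (0, 0) (18, 0) (18, 20.2193)]  |A|=411.9467
3. ⊥bis P6·P1 via (9.65,15.2): [(0, 25.5526) (0, 10.2747) (18, 19.4618) (18, 20.2193)]  |A|=144.3183
4. ⊥bis P6·P2 via (8.885,12.08): [(0, 25.5526) (0, 10.3567) (0.259, 10.4069) (18, 19.4618) (18, 20.2193)]  |A|=144.3076
5. ⊥bis P6·P3 via (10.32,13.455): [(0, 25.5526) (0, 10.3567) (0.259, 10.4069) (18, 19.4618) (18, 20.2193)]  |A|=144.3076
6. ⊥bis P6·P4 via (4.34,23.53): [(5.0276, 24.0629) (0, 20.1665) (0, 10.3567) (0.259, 10.4069) (18, 19.4618) (18, 20.2193)]  |A|=130.768
7. ⊥bis P6·P5 via (5.18,17.61): [(5.0276, 24.0629) (1.8139, 21.5722) (7.9602, 14.3375) (18, 19.4618) (18, 20.2193)]  |A|=80.5271
8. ⊥bis P6·P7 via (7.215,21.12): [(12.4566, 21.8617) (2.7365, 20.4862) (7.9602, 14.3375) (18, 19.4618) (18, 20.2193)]  |A|=61.8258
9. canonical 5-gon: [(12.4566, 21.8617) (2.7365, 20.4862) (7.9602, 14.3375) (18, 19.4618) (18, 20.2193)]
10. shoelace: 61.8258

Area of P6's cell: 61.8258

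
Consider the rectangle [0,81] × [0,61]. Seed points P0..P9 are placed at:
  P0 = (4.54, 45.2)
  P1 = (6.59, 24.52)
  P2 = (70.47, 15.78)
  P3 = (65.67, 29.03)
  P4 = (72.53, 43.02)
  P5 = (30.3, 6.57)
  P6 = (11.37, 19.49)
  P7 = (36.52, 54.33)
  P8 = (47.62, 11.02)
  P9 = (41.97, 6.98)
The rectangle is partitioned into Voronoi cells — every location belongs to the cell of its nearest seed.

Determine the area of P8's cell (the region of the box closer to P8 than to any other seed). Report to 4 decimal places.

Area of P8's cell: 503.6115

1. box [0,81]×[0,61]: [(0, 0) (81, 0) (81, 61) (0, 61)]
2. ⊥bis P8·P0 via (26.08,28.11): [(3.7773, 0) (81, 0) (81, 61) (52.1752, 61)]  |A|=3234.4491
3. ⊥bis P8·P1 via (27.105,17.77): [(33.6439, 37.6435) (21.2582, 0) (81, 0) (81, 61) (52.1752, 61)]  |A|=2905.429
4. ⊥bis P8·P2 via (59.045,13.4): [(49.7626, 57.9593) (33.6439, 37.6435) (21.2582, 0) (61.8364, 0)]  |A|=1353.5115
5. ⊥bis P8·P3 via (56.645,20.025): [(57.934, 18.7331) (36.0454, 40.6703) (33.6439, 37.6435) (21.2582, 0) (61.8364, 0)]  |A|=1013.8377
6. ⊥bis P8·P4 via (60.075,27.02): [(57.934, 18.7331) (36.0454, 40.6703) (33.6439, 37.6435) (21.2582, 0) (61.8364, 0)]  |A|=1013.8377
7. ⊥bis P8·P5 via (38.96,8.795): [(57.934, 18.7331) (36.0454, 40.6703) (33.6439, 37.6435) (32.467, 34.0666) (41.2197, 0) (61.8364, 0)]  |A|=673.8278
8. ⊥bis P8·P6 via (29.495,15.255): [(57.934, 18.7331) (36.0454, 40.6703) (35.1779, 39.5769) (33.2125, 31.1651) (41.2197, 0) (61.8364, 0)]  |A|=666.2353
9. ⊥bis P8·P7 via (42.07,32.675): [(57.934, 18.7331) (43.6253, 33.0736) (33.3957, 30.4519) (41.2197, 0) (61.8364, 0)]  |A|=612.9882
10. ⊥bis P8·P9 via (44.795,9): [(57.934, 18.7331) (43.6253, 33.0736) (33.3957, 30.4519) (35.6053, 21.8519) (51.2304, 0) (61.8364, 0)]  |A|=503.6115
11. canonical 6-gon: [(57.934, 18.7331) (43.6253, 33.0736) (33.3957, 30.4519) (35.6053, 21.8519) (51.2304, 0) (61.8364, 0)]
12. shoelace: 503.6115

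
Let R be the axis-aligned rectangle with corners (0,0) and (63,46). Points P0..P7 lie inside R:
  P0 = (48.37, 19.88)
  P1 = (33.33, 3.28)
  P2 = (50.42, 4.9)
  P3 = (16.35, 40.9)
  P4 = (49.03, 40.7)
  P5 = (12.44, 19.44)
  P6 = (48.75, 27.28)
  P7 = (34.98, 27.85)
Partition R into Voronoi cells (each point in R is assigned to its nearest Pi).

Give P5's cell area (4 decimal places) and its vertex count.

Area of P5's cell: 677.7507 (5 vertices)

1. box [0,63]×[0,46]: [(0, 0) (63, 0) (63, 46) (0, 46)]
2. ⊥bis P5·P0 via (30.405,19.66): [(0, 0) (30.6458, 0) (30.0824, 46) (0, 46)]  |A|=1396.7485
3. ⊥bis P5·P1 via (22.885,11.36): [(0, 0) (14.0972, 0) (30.3879, 21.0589) (30.0824, 46) (0, 46)]  |A|=1222.5007
4. ⊥bis P5·P2 via (31.43,12.17): [(0, 0) (14.0972, 0) (30.3879, 21.0589) (30.0824, 46) (0, 46)]  |A|=1222.5007
5. ⊥bis P5·P3 via (14.395,30.17): [(0, 32.7928) (0, 0) (14.0972, 0) (30.3879, 21.0589) (30.3118, 27.27)]  |A|=740.6105
6. ⊥bis P5·P4 via (30.735,30.07): [(0, 32.7928) (0, 0) (14.0972, 0) (30.3879, 21.0589) (30.3118, 27.27)]  |A|=740.6105
7. ⊥bis P5·P6 via (30.595,23.36): [(29.7278, 27.3764) (0, 32.7928) (0, 0) (14.0972, 0) (30.3879, 21.0589) (30.3455, 24.5153)]  |A|=739.8079
8. ⊥bis P5·P7 via (23.71,23.645): [(21.7773, 28.825) (0, 32.7928) (0, 0) (14.0972, 0) (26.5338, 16.0768)]  |A|=677.7507
9. canonical 5-gon: [(21.7773, 28.825) (0, 32.7928) (0, 0) (14.0972, 0) (26.5338, 16.0768)]
10. shoelace: 677.7507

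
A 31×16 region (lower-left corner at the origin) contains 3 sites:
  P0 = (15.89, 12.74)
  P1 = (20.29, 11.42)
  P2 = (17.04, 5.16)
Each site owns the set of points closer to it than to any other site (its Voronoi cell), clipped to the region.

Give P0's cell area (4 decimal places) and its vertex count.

1. box [0,31]×[0,16]: [(0, 0) (31, 0) (31, 16) (0, 16)]
2. ⊥bis P0·P1 via (18.09,12.08): [(0, 0) (14.466, 0) (19.266, 16) (0, 16)]  |A|=269.856
3. ⊥bis P0·P2 via (16.465,8.95): [(0, 6.452) (17.1837, 9.059) (19.266, 16) (0, 16)]  |A|=148.8972
4. canonical 4-gon: [(0, 6.452) (17.1837, 9.059) (19.266, 16) (0, 16)]
5. shoelace: 148.8972

Area of P0's cell: 148.8972 (4 vertices)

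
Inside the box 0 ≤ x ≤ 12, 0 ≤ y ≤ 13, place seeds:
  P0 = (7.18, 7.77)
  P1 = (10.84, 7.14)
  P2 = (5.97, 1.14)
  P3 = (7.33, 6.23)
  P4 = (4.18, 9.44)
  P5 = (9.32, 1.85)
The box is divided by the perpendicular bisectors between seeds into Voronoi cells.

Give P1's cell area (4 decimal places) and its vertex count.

Area of P1's cell: 22.5001 (5 vertices)

1. box [0,12]×[0,13]: [(0, 0) (12, 0) (12, 13) (0, 13)]
2. ⊥bis P1·P0 via (9.01,7.455): [(7.7268, 0) (12, 0) (12, 13) (9.9645, 13)]  |A|=41.007
3. ⊥bis P1·P2 via (8.405,4.14): [(8.4352, 4.1155) (12, 1.2221) (12, 13) (9.9645, 13)]  |A|=30.0355
4. ⊥bis P1·P3 via (9.085,6.685): [(8.9603, 7.1661) (10.1019, 2.7627) (12, 1.2221) (12, 13) (9.9645, 13)]  |A|=27.1381
5. ⊥bis P1·P4 via (7.51,8.29): [(8.9603, 7.1661) (10.1019, 2.7627) (12, 1.2221) (12, 13) (9.9645, 13)]  |A|=27.1381
6. ⊥bis P1·P5 via (10.08,4.495): [(8.9603, 7.1661) (9.6184, 4.6276) (12, 3.9433) (12, 13) (9.9645, 13)]  |A|=22.5001
7. canonical 5-gon: [(8.9603, 7.1661) (9.6184, 4.6276) (12, 3.9433) (12, 13) (9.9645, 13)]
8. shoelace: 22.5001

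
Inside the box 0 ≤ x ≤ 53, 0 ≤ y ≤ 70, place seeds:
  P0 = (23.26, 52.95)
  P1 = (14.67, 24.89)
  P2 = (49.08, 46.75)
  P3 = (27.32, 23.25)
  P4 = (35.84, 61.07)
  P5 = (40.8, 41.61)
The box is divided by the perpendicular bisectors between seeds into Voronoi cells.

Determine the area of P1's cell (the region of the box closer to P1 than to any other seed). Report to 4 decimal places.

Area of P1's cell: 846.6144

1. box [0,53]×[0,70]: [(0, 0) (53, 0) (53, 70) (0, 70)]
2. ⊥bis P1·P0 via (18.965,38.92): [(0, 44.7258) (0, 0) (53, 0) (53, 28.5009)]  |A|=1940.5056
3. ⊥bis P1·P2 via (31.875,35.82): [(32.547, 34.7621) (0, 44.7258) (0, 0) (53, 0) (53, 2.567)]  |A|=1675.293
4. ⊥bis P1·P3 via (20.995,24.07): [(22.7692, 37.7554) (0, 44.7258) (0, 0) (17.8745, 0)]  |A|=846.6144
5. ⊥bis P1·P4 via (25.255,42.98): [(22.7692, 37.7554) (0, 44.7258) (0, 0) (17.8745, 0)]  |A|=846.6144
6. ⊥bis P1·P5 via (27.735,33.25): [(22.7692, 37.7554) (0, 44.7258) (0, 0) (17.8745, 0)]  |A|=846.6144
7. canonical 4-gon: [(22.7692, 37.7554) (0, 44.7258) (0, 0) (17.8745, 0)]
8. shoelace: 846.6144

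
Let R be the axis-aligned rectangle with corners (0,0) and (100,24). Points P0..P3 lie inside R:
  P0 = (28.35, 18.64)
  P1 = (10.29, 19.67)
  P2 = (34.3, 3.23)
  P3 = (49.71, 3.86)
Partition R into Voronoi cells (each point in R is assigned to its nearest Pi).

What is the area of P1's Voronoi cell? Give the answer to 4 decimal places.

Area of P1's cell: 442.5495

1. box [0,100]×[0,24]: [(0, 0) (100, 0) (100, 24) (0, 24)]
2. ⊥bis P1·P0 via (19.32,19.155): [(0, 0) (18.2275, 0) (19.5963, 24) (0, 24)]  |A|=453.8864
3. ⊥bis P1·P2 via (22.295,11.45): [(0, 0) (14.455, 0) (18.5703, 6.0103) (19.5963, 24) (0, 24)]  |A|=442.5495
4. ⊥bis P1·P3 via (30,11.765): [(0, 0) (14.455, 0) (18.5703, 6.0103) (19.5963, 24) (0, 24)]  |A|=442.5495
5. canonical 5-gon: [(0, 0) (14.455, 0) (18.5703, 6.0103) (19.5963, 24) (0, 24)]
6. shoelace: 442.5495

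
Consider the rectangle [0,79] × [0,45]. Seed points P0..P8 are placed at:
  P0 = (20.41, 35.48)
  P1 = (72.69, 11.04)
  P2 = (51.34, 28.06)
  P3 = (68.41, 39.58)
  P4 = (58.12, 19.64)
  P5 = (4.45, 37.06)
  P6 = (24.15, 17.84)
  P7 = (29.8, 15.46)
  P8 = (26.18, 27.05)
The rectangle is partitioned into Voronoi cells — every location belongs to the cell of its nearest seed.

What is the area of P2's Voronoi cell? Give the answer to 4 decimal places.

1. box [0,79]×[0,45]: [(0, 0) (79, 0) (79, 45) (0, 45)]
2. ⊥bis P2·P0 via (35.875,31.77): [(28.2535, 0) (79, 0) (79, 45) (39.0488, 45)]  |A|=2040.6978
3. ⊥bis P2·P1 via (62.015,19.55): [(28.2535, 0) (46.4299, 0) (79, 40.8561) (79, 45) (39.0488, 45)]  |A|=1375.3551
4. ⊥bis P2·P3 via (59.875,33.82): [(28.2535, 0) (46.4299, 0) (66.0714, 24.6384) (52.33, 45) (39.0488, 45)]  |A|=1077.045
5. ⊥bis P2·P4 via (54.73,23.85): [(29.0059, 3.1363) (62.4229, 30.0445) (52.33, 45) (39.0488, 45)]  |A|=663.6749
6. ⊥bis P2·P5 via (27.895,32.56): [(29.0059, 3.1363) (62.4229, 30.0445) (52.33, 45) (39.0488, 45)]  |A|=663.6749
7. ⊥bis P2·P6 via (37.745,22.95): [(35.312, 29.423) (41.4316, 13.1418) (62.4229, 30.0445) (52.33, 45) (39.0488, 45)]  |A|=531.9063
8. ⊥bis P2·P7 via (40.57,21.76): [(35.5375, 30.3632) (44.273, 15.4297) (62.4229, 30.0445) (52.33, 45) (39.0488, 45)]  |A|=495.9853
9. ⊥bis P2·P8 via (38.76,27.555): [(38.2015, 41.4679) (38.8764, 24.6552) (44.273, 15.4297) (62.4229, 30.0445) (52.33, 45) (39.0488, 45)]  |A|=469.8436
10. canonical 6-gon: [(38.2015, 41.4679) (38.8764, 24.6552) (44.273, 15.4297) (62.4229, 30.0445) (52.33, 45) (39.0488, 45)]
11. shoelace: 469.8436

Area of P2's cell: 469.8436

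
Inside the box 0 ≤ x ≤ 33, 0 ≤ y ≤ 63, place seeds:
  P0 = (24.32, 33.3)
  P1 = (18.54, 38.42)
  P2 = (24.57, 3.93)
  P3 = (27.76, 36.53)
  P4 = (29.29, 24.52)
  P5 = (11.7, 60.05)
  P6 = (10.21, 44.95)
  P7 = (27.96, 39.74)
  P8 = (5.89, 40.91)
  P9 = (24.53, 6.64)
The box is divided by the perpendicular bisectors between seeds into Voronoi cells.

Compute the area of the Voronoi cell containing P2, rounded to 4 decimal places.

1. box [0,33]×[0,63]: [(0, 0) (33, 0) (33, 63) (0, 63)]
2. ⊥bis P2·P0 via (24.445,18.615): [(0, 18.4069) (0, 0) (33, 0) (33, 18.6878)]  |A|=612.0633
3. ⊥bis P2·P1 via (21.555,21.175): [(6.0152, 18.4581) (0, 17.4065) (0, 0) (33, 0) (33, 18.6878)]  |A|=609.0543
4. ⊥bis P2·P3 via (26.165,20.23): [(6.0152, 18.4581) (0, 17.4065) (0, 0) (33, 0) (33, 18.6878)]  |A|=609.0543
5. ⊥bis P2·P4 via (26.93,14.225): [(8.3762, 18.4782) (6.0152, 18.4581) (0, 17.4065) (0, 0) (33, 0) (33, 12.8335)]  |A|=536.9769
6. ⊥bis P2·P5 via (18.135,31.99): [(8.3762, 18.4782) (6.0152, 18.4581) (0, 17.4065) (0, 0) (33, 0) (33, 12.8335)]  |A|=536.9769
7. ⊥bis P2·P6 via (17.39,24.44): [(8.3762, 18.4782) (6.0152, 18.4581) (0, 17.4065) (0, 0) (33, 0) (33, 12.8335)]  |A|=536.9769
8. ⊥bis P2·P7 via (26.265,21.835): [(8.3762, 18.4782) (6.0152, 18.4581) (0, 17.4065) (0, 0) (33, 0) (33, 12.8335)]  |A|=536.9769
9. ⊥bis P2·P8 via (15.23,22.42): [(8.3762, 18.4782) (7.4104, 18.47) (0, 14.7267) (0, 0) (33, 0) (33, 12.8335)]  |A|=526.3502
10. ⊥bis P2·P9 via (24.55,5.285): [(0, 4.9226) (0, 0) (33, 0) (33, 5.4097)]  |A|=170.484
11. canonical 4-gon: [(0, 4.9226) (0, 0) (33, 0) (33, 5.4097)]
12. shoelace: 170.484

Area of P2's cell: 170.4840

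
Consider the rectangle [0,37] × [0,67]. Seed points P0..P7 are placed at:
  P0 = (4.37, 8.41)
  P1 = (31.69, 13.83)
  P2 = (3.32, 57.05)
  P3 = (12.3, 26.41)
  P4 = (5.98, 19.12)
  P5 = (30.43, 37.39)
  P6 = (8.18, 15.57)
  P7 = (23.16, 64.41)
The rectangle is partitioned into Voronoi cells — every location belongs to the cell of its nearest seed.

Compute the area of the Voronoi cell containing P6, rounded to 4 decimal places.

Area of P6's cell: 148.6776

1. box [0,37]×[0,67]: [(0, 0) (37, 0) (37, 67) (0, 67)]
2. ⊥bis P6·P0 via (6.275,11.99): [(0, 15.3291) (28.8074, 0) (37, 0) (37, 67) (0, 67)]  |A|=2258.2047
3. ⊥bis P6·P1 via (19.935,14.7): [(0, 15.3291) (19.2244, 5.0993) (23.8058, 67) (0, 67)]  |A|=1233.4695
4. ⊥bis P6·P2 via (5.75,36.31): [(0, 35.6363) (0, 15.3291) (19.2244, 5.0993) (21.6725, 38.1756)]  |A|=550.5112
5. ⊥bis P6·P3 via (10.24,20.99): [(0, 24.882) (0, 15.3291) (19.2244, 5.0993) (20.1225, 17.2339)]  |A|=217.3483
6. ⊥bis P6·P4 via (7.08,17.345): [(11.927, 20.3488) (2.059, 14.2334) (19.2244, 5.0993) (20.1225, 17.2339)]  |A|=148.6776
7. ⊥bis P6·P5 via (19.305,26.48): [(11.927, 20.3488) (2.059, 14.2334) (19.2244, 5.0993) (20.1225, 17.2339)]  |A|=148.6776
8. ⊥bis P6·P7 via (15.67,39.99): [(11.927, 20.3488) (2.059, 14.2334) (19.2244, 5.0993) (20.1225, 17.2339)]  |A|=148.6776
9. canonical 4-gon: [(11.927, 20.3488) (2.059, 14.2334) (19.2244, 5.0993) (20.1225, 17.2339)]
10. shoelace: 148.6776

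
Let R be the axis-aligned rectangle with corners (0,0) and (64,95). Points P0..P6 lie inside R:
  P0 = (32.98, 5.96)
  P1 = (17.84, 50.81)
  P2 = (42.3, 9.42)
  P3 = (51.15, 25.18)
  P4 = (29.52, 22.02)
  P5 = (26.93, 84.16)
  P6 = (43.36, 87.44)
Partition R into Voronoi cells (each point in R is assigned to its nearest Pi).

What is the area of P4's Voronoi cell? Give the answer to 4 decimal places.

Area of P4's cell: 906.2928

1. box [0,64]×[0,95]: [(0, 0) (64, 0) (64, 95) (0, 95)]
2. ⊥bis P4·P0 via (31.25,13.99): [(0, 7.2574) (64, 21.0457) (64, 95) (0, 95)]  |A|=5174.2988
3. ⊥bis P4·P1 via (23.68,36.415): [(0, 26.8081) (0, 7.2574) (64, 21.0457) (64, 52.7727)]  |A|=1640.884
4. ⊥bis P4·P2 via (35.91,15.72): [(0, 26.8081) (0, 7.2574) (35.0011, 14.7982) (64, 44.2113) (64, 52.7727)]  |A|=1304.9966
5. ⊥bis P4·P3 via (40.335,23.6): [(37.6357, 42.0768) (0, 26.8081) (0, 7.2574) (35.0011, 14.7982) (40.7666, 20.6459)]  |A|=906.2928
6. ⊥bis P4·P5 via (28.225,53.09): [(37.6357, 42.0768) (0, 26.8081) (0, 7.2574) (35.0011, 14.7982) (40.7666, 20.6459)]  |A|=906.2928
7. ⊥bis P4·P6 via (36.44,54.73): [(37.6357, 42.0768) (0, 26.8081) (0, 7.2574) (35.0011, 14.7982) (40.7666, 20.6459)]  |A|=906.2928
8. canonical 5-gon: [(37.6357, 42.0768) (0, 26.8081) (0, 7.2574) (35.0011, 14.7982) (40.7666, 20.6459)]
9. shoelace: 906.2928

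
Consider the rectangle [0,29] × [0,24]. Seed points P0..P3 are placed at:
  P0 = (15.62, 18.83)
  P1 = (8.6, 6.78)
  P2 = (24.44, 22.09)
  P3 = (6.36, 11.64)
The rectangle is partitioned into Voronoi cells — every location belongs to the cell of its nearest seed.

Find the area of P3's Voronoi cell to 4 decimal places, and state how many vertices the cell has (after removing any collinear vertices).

1. box [0,29]×[0,24]: [(0, 0) (29, 0) (29, 24) (0, 24)]
2. ⊥bis P3·P0 via (10.99,15.235): [(0, 0) (22.8193, 0) (4.1843, 24) (0, 24)]  |A|=324.0442
3. ⊥bis P3·P1 via (7.48,9.21): [(0, 5.7624) (13.5101, 11.9893) (4.1843, 24) (0, 24)]  |A|=148.3244
4. ⊥bis P3·P2 via (15.4,16.865): [(0, 5.7624) (13.5101, 11.9893) (4.1843, 24) (0, 24)]  |A|=148.3244
5. canonical 4-gon: [(0, 5.7624) (13.5101, 11.9893) (4.1843, 24) (0, 24)]
6. shoelace: 148.3244

Area of P3's cell: 148.3244 (4 vertices)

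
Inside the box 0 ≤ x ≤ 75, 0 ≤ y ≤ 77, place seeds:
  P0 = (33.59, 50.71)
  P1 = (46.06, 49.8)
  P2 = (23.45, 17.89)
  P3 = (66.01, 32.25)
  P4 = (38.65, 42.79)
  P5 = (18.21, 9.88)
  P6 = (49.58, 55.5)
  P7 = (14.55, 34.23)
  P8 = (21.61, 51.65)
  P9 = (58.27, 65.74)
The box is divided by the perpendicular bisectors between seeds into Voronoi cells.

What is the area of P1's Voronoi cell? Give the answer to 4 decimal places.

Area of P1's cell: 188.6034

1. box [0,75]×[0,77]: [(0, 0) (75, 0) (75, 77) (0, 77)]
2. ⊥bis P1·P0 via (39.825,50.255): [(36.1576, 0) (75, 0) (75, 77) (41.7767, 77)]  |A|=2774.5274
3. ⊥bis P1·P2 via (34.755,33.845): [(38.4371, 31.236) (75, 5.3292) (75, 77) (41.7767, 77)]  |A|=2070.4612
4. ⊥bis P1·P3 via (56.035,41.025): [(38.4371, 31.236) (43.973, 27.3135) (75, 62.5835) (75, 77) (41.7767, 77)]  |A|=1182.2471
5. ⊥bis P1·P4 via (42.355,46.295): [(39.7379, 49.0614) (51.8457, 36.2628) (75, 62.5835) (75, 77) (41.7767, 77)]  |A|=1025.7982
6. ⊥bis P1·P5 via (32.135,29.84): [(39.7379, 49.0614) (51.8457, 36.2628) (75, 62.5835) (75, 77) (41.7767, 77)]  |A|=1025.7982
7. ⊥bis P1·P6 via (47.82,52.65): [(40.337, 57.2711) (39.7379, 49.0614) (51.8457, 36.2628) (59.7698, 45.2705)]  |A|=188.6034
8. ⊥bis P1·P7 via (30.305,42.015): [(40.337, 57.2711) (39.7379, 49.0614) (51.8457, 36.2628) (59.7698, 45.2705)]  |A|=188.6034
9. ⊥bis P1·P8 via (33.835,50.725): [(40.337, 57.2711) (39.7379, 49.0614) (51.8457, 36.2628) (59.7698, 45.2705)]  |A|=188.6034
10. ⊥bis P1·P9 via (52.165,57.77): [(40.337, 57.2711) (39.7379, 49.0614) (51.8457, 36.2628) (59.7698, 45.2705)]  |A|=188.6034
11. canonical 4-gon: [(40.337, 57.2711) (39.7379, 49.0614) (51.8457, 36.2628) (59.7698, 45.2705)]
12. shoelace: 188.6034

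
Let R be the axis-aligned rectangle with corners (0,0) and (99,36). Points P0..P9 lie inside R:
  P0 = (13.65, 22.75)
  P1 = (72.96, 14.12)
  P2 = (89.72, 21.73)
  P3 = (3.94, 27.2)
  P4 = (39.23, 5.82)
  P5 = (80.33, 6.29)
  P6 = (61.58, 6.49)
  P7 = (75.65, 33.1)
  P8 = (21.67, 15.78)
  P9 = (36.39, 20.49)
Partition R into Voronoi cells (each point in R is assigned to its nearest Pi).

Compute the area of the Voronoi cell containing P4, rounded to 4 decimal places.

1. box [0,99]×[0,36]: [(0, 0) (99, 0) (99, 36) (0, 36)]
2. ⊥bis P4·P0 via (26.44,14.285): [(16.9855, 0) (99, 0) (99, 36) (40.812, 36)]  |A|=2523.6448
3. ⊥bis P4·P1 via (56.095,9.97): [(16.9855, 0) (58.5483, 0) (49.6898, 36) (40.812, 36)]  |A|=907.9304
4. ⊥bis P4·P2 via (64.475,13.775): [(16.9855, 0) (58.5483, 0) (49.6898, 36) (40.812, 36)]  |A|=907.9304
5. ⊥bis P4·P3 via (21.585,16.51): [(16.9855, 0) (58.5483, 0) (49.6898, 36) (40.812, 36)]  |A|=907.9304
6. ⊥bis P4·P5 via (59.78,6.055): [(16.9855, 0) (58.5483, 0) (49.6898, 36) (40.812, 36)]  |A|=907.9304
7. ⊥bis P4·P6 via (50.405,6.155): [(16.9855, 0) (50.5895, 0) (49.5103, 36) (40.812, 36)]  |A|=761.4418
8. ⊥bis P4·P7 via (57.44,19.46): [(16.9855, 0) (50.5895, 0) (49.6962, 29.7983) (45.0509, 36) (40.812, 36)]  |A|=747.6137
9. ⊥bis P4·P8 via (30.45,10.8): [(24.3243, 0) (50.5895, 0) (49.6962, 29.7983) (45.0509, 36) (44.7434, 36)]  |A|=544.7511
10. ⊥bis P4·P9 via (37.81,13.155): [(31.0427, 11.8449) (24.3243, 0) (50.5895, 0) (50.1237, 15.5388)]  |A|=304.6635
11. canonical 4-gon: [(31.0427, 11.8449) (24.3243, 0) (50.5895, 0) (50.1237, 15.5388)]
12. shoelace: 304.6635

Area of P4's cell: 304.6635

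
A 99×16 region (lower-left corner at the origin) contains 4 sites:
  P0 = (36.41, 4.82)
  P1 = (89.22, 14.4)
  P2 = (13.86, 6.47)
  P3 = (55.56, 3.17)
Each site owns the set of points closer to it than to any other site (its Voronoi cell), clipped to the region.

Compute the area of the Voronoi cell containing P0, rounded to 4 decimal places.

1. box [0,99]×[0,16]: [(0, 0) (99, 0) (99, 16) (0, 16)]
2. ⊥bis P0·P1 via (62.815,9.61): [(0, 0) (64.5583, 0) (61.6558, 16) (0, 16)]  |A|=1009.713
3. ⊥bis P0·P2 via (25.135,5.645): [(24.722, 0) (64.5583, 0) (61.6558, 16) (25.8927, 16)]  |A|=604.7959
4. ⊥bis P0·P3 via (45.985,3.995): [(24.722, 0) (45.6408, 0) (47.0194, 16) (25.8927, 16)]  |A|=336.3642
5. canonical 4-gon: [(24.722, 0) (45.6408, 0) (47.0194, 16) (25.8927, 16)]
6. shoelace: 336.3642

Area of P0's cell: 336.3642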